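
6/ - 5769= - 1 + 1921/1923 = - 0.00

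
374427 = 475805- 101378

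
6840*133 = 909720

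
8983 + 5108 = 14091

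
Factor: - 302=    - 2^1*151^1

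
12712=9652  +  3060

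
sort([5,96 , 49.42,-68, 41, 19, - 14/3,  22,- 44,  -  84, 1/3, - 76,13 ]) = [ - 84, - 76,-68, - 44, - 14/3, 1/3,  5,  13,  19, 22,  41,49.42, 96 ]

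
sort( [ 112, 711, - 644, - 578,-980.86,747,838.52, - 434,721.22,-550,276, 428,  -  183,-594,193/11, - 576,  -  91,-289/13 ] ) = [-980.86, -644, - 594,-578, - 576, - 550,-434, -183 , - 91, - 289/13,193/11, 112, 276,428, 711,721.22,747, 838.52]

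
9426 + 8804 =18230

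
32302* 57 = 1841214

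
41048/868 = 47 + 9/31 =47.29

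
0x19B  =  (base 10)411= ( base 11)344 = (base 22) if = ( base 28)ej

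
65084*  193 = 12561212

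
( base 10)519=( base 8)1007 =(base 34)F9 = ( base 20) 15j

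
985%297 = 94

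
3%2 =1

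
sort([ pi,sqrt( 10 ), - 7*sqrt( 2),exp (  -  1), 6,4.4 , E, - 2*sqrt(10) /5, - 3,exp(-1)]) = [ - 7*sqrt(2) , - 3,  -  2* sqrt(10 ) /5,  exp(  -  1), exp( - 1 ), E, pi, sqrt ( 10), 4.4, 6 ] 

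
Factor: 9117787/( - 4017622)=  - 1302541/573946= - 2^(  -  1 )*733^1*1777^1 * 286973^( - 1 ) 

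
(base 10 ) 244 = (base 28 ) 8k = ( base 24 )A4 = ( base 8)364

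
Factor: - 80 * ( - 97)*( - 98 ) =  - 760480=-2^5*5^1* 7^2*97^1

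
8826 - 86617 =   -  77791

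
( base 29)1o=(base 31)1M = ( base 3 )1222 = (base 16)35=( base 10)53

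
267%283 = 267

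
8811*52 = 458172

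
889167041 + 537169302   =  1426336343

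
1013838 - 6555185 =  - 5541347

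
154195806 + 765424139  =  919619945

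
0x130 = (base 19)G0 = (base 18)gg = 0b100110000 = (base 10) 304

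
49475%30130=19345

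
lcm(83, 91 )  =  7553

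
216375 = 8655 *25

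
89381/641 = 89381/641  =  139.44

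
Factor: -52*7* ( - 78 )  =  28392 = 2^3*3^1*7^1*13^2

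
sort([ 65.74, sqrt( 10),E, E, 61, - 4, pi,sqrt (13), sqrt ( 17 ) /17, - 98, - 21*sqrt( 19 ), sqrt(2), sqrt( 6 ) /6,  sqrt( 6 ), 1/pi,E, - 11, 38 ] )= [-98, - 21*sqrt(19), - 11, - 4, sqrt(17 )/17,1/pi, sqrt(6 ) /6,sqrt(2 ), sqrt(6 ) , E, E, E, pi , sqrt(10), sqrt ( 13 ), 38,61, 65.74] 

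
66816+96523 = 163339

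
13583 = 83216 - 69633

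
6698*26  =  174148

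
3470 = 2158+1312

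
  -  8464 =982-9446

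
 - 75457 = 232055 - 307512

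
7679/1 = 7679 = 7679.00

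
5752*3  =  17256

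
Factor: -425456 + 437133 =11677 = 11677^1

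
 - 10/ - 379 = 10/379 = 0.03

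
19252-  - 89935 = 109187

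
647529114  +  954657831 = 1602186945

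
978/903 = 1 +25/301 = 1.08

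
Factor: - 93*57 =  - 5301 = -3^2*19^1 * 31^1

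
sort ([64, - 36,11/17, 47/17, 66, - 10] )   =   [-36,  -  10,11/17,47/17, 64,  66]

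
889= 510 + 379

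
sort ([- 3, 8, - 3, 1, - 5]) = [ - 5, - 3, - 3,1,  8] 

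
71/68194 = 71/68194 = 0.00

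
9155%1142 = 19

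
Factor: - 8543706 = - 2^1*3^1*53^1*67^1*401^1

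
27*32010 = 864270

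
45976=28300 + 17676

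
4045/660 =6 + 17/132 = 6.13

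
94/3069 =94/3069 = 0.03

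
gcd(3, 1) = 1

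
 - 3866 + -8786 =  - 12652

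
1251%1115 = 136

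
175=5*35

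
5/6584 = 5/6584 = 0.00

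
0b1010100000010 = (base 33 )4UW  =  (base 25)8f3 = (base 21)c42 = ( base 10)5378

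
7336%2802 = 1732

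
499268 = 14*35662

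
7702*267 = 2056434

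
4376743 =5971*733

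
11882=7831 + 4051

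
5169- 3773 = 1396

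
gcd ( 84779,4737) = 1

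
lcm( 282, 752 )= 2256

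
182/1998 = 91/999  =  0.09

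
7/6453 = 7/6453 = 0.00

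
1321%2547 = 1321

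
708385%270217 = 167951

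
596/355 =1+241/355  =  1.68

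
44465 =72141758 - 72097293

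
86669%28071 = 2456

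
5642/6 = 940 + 1/3= 940.33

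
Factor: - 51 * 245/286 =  - 12495/286= -2^(  -  1)*3^1*5^1*7^2*11^( - 1)*13^(  -  1)*17^1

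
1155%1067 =88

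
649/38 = 17 + 3/38   =  17.08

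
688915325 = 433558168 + 255357157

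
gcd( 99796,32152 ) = 4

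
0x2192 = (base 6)103442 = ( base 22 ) hge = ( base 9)12708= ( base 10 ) 8594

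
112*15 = 1680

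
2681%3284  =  2681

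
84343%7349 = 3504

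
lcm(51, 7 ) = 357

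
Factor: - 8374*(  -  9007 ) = 2^1*53^1*79^1*9007^1 = 75424618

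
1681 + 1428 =3109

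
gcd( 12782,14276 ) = 166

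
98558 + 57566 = 156124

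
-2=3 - 5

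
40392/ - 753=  - 13464/251 =- 53.64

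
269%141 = 128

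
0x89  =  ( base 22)65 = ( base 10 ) 137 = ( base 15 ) 92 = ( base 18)7b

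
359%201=158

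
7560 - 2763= 4797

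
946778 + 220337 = 1167115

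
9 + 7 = 16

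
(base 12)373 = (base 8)1007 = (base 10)519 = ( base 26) JP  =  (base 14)291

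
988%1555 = 988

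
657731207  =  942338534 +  - 284607327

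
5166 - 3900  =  1266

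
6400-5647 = 753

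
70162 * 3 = 210486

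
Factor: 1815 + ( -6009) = -4194 = -2^1*3^2*233^1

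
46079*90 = 4147110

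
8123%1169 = 1109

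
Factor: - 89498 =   -  2^1*73^1 * 613^1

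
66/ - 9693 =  - 22/3231 = - 0.01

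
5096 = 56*91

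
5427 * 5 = 27135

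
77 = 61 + 16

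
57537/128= 449  +  65/128 = 449.51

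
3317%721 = 433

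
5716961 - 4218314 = 1498647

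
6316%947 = 634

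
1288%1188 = 100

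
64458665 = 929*69385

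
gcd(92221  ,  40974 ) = 1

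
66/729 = 22/243 = 0.09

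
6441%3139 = 163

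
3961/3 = 3961/3 = 1320.33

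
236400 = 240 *985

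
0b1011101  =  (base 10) 93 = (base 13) 72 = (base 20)4d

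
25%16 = 9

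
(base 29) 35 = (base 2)1011100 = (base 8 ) 134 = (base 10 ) 92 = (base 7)161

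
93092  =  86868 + 6224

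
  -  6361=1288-7649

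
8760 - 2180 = 6580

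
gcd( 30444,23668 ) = 4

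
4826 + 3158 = 7984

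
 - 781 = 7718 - 8499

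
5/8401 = 5/8401 =0.00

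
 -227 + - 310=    - 537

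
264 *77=20328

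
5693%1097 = 208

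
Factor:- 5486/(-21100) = 2^( -1 )*5^(-2)*13^1  =  13/50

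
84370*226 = 19067620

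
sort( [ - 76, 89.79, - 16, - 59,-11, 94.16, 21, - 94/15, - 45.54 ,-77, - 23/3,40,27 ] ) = [ - 77, - 76, - 59, - 45.54, - 16, - 11, - 23/3, - 94/15 , 21, 27 , 40, 89.79 , 94.16 ]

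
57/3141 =19/1047 = 0.02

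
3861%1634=593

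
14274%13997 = 277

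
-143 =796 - 939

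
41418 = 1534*27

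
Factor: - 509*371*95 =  -5^1 *7^1*19^1*53^1*509^1=-17939705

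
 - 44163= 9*(-4907)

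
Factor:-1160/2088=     -  5/9 = -3^ (  -  2)*5^1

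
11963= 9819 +2144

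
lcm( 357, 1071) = 1071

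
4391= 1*4391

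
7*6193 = 43351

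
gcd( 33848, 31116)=4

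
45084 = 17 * 2652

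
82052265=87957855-5905590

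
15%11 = 4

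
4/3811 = 4/3811  =  0.00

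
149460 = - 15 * ( - 9964)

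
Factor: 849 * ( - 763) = -647787 = - 3^1*7^1*109^1 *283^1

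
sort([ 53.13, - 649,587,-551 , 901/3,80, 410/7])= [ - 649,-551, 53.13, 410/7,80,  901/3,587 ]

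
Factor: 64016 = 2^4*4001^1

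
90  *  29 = 2610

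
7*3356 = 23492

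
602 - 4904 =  - 4302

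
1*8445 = 8445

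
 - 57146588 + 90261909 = 33115321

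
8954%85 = 29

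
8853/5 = 8853/5 = 1770.60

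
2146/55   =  2146/55 = 39.02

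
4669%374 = 181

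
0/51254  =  0 = 0.00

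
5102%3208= 1894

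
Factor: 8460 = 2^2*3^2*5^1*47^1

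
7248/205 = 7248/205 = 35.36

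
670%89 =47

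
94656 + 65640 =160296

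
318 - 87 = 231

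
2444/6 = 407 + 1/3 =407.33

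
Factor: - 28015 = - 5^1*13^1*431^1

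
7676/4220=1919/1055= 1.82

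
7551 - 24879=-17328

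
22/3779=22/3779 = 0.01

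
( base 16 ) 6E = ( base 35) 35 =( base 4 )1232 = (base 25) 4a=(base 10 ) 110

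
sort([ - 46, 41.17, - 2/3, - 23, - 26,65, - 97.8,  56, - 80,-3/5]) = [ - 97.8, - 80, -46, - 26, - 23, - 2/3, - 3/5, 41.17, 56, 65]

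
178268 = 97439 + 80829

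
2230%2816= 2230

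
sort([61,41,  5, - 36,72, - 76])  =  [ - 76, - 36, 5,41,61,72 ]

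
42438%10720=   10278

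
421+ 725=1146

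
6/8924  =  3/4462 = 0.00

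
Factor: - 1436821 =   -  37^1 * 38833^1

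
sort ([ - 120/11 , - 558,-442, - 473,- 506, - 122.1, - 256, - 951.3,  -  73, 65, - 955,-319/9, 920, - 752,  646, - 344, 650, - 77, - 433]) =[ - 955 , - 951.3,  -  752,-558, - 506, - 473,-442, - 433, - 344, - 256, - 122.1, - 77, - 73,-319/9, - 120/11, 65,  646, 650,920 ]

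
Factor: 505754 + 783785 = 1289539 = 47^1*27437^1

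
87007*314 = 27320198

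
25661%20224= 5437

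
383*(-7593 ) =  - 2908119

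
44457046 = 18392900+26064146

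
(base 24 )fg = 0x178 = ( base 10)376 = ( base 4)11320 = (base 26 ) ec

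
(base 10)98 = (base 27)3H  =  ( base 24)42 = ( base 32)32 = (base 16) 62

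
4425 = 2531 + 1894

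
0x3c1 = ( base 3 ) 1022121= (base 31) 100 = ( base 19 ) 2cb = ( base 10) 961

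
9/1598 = 9/1598 = 0.01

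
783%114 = 99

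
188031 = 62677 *3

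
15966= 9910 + 6056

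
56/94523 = 56/94523 = 0.00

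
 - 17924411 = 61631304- 79555715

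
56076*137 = 7682412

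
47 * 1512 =71064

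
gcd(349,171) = 1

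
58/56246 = 29/28123 = 0.00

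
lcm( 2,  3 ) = 6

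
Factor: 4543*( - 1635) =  - 7427805  =  - 3^1*5^1*7^1*11^1*59^1*109^1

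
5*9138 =45690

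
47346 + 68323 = 115669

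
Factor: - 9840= - 2^4*3^1*5^1*41^1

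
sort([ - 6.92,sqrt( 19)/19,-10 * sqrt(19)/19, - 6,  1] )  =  [ - 6.92,-6, - 10 * sqrt( 19 ) /19,sqrt(19)/19,1] 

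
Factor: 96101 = 17^1* 5653^1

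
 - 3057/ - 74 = 41 + 23/74 = 41.31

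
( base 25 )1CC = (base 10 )937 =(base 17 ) 342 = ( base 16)3a9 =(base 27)17J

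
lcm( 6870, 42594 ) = 212970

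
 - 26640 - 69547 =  - 96187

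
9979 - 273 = 9706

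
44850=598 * 75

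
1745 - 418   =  1327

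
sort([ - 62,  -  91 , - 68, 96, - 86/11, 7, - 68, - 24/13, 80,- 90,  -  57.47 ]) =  [- 91, - 90, - 68, - 68,  -  62, - 57.47, - 86/11, - 24/13, 7, 80, 96 ] 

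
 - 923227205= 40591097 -963818302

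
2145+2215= 4360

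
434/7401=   434/7401 = 0.06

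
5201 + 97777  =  102978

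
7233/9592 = 7233/9592 = 0.75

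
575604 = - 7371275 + 7946879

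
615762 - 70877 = 544885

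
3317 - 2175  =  1142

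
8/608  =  1/76 = 0.01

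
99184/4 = 24796 = 24796.00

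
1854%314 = 284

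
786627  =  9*87403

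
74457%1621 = 1512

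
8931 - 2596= 6335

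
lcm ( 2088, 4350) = 52200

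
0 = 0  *36368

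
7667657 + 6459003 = 14126660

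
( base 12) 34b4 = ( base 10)5896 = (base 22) c40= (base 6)43144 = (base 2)1011100001000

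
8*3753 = 30024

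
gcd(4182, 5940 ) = 6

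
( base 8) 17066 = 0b1111000110110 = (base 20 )j6e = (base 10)7734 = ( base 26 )bbc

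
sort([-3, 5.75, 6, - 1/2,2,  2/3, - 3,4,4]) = [ - 3,-3 ,-1/2, 2/3, 2,4,4,5.75,6]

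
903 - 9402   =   - 8499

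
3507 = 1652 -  - 1855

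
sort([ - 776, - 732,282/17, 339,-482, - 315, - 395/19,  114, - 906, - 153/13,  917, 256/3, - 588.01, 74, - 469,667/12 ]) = [ - 906, - 776, -732, - 588.01, - 482,-469,  -  315, - 395/19, - 153/13, 282/17,667/12 , 74, 256/3, 114,339, 917 ]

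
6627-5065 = 1562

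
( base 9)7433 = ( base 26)81n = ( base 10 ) 5457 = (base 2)1010101010001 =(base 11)4111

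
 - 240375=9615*( - 25)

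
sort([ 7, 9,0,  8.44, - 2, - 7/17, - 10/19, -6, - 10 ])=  [ - 10,-6, - 2,-10/19, -7/17,0, 7,8.44,  9]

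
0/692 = 0 = 0.00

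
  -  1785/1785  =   -1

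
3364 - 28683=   -  25319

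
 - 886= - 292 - 594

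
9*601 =5409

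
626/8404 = 313/4202= 0.07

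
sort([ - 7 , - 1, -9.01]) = [-9.01,-7 ,-1]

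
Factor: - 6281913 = -3^1*11^1*19^1*43^1*233^1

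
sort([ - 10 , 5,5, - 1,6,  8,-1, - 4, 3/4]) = [ - 10,-4, - 1,-1, 3/4,5, 5,6,  8 ] 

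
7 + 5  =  12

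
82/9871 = 82/9871 = 0.01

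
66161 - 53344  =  12817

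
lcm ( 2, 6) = 6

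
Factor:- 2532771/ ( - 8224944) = 844257/2741648 = 2^( - 4) *3^1*7^( - 2 )*13^(  -  1)*269^( - 1)*281419^1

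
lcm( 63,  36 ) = 252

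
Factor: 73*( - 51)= -3^1*17^1*73^1 =-3723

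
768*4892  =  3757056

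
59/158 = 59/158 =0.37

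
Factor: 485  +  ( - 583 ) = -98  =  - 2^1*7^2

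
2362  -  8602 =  - 6240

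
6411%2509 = 1393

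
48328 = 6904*7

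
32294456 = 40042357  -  7747901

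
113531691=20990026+92541665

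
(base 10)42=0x2a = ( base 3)1120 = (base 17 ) 28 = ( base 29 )1D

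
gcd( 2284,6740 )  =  4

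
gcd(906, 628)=2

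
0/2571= 0= 0.00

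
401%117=50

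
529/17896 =529/17896 = 0.03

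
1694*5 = 8470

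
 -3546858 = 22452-3569310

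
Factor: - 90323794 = -2^1*11^1*4105627^1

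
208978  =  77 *2714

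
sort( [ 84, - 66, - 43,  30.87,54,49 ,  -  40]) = [-66, - 43,  -  40, 30.87,  49, 54,84]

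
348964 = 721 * 484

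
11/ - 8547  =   - 1/777=- 0.00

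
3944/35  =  112 + 24/35 = 112.69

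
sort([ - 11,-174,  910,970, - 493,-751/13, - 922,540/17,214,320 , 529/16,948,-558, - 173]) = [ - 922, - 558, - 493, - 174, - 173, - 751/13 ,-11,540/17, 529/16,214,320, 910, 948,970]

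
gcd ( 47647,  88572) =1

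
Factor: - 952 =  - 2^3* 7^1*17^1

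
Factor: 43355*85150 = 3691678250 = 2^1*5^3 * 13^2*23^1*29^1*  131^1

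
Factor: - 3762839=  - 3762839^1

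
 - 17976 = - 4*4494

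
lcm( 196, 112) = 784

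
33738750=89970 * 375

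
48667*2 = 97334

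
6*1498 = 8988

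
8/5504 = 1/688 = 0.00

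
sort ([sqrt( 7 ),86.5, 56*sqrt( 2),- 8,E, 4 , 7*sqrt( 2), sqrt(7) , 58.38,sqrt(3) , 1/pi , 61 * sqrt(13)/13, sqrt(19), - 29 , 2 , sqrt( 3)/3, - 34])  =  [ - 34, - 29, - 8, 1/pi,sqrt(3)/3,sqrt(3 ), 2,  sqrt(7),sqrt(7 ),  E, 4, sqrt(19 ),7*sqrt(2),  61*sqrt( 13)/13,58.38, 56*sqrt( 2),  86.5 ]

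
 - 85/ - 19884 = 85/19884 =0.00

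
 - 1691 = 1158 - 2849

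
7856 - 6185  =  1671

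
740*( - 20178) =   -  14931720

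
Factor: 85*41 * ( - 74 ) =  - 257890 =- 2^1 * 5^1*17^1*37^1*41^1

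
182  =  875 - 693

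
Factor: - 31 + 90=59 =59^1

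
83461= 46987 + 36474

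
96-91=5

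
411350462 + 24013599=435364061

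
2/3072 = 1/1536 = 0.00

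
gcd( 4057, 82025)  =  1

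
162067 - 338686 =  - 176619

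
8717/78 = 111+59/78 = 111.76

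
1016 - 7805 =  - 6789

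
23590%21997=1593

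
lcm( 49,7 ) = 49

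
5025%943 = 310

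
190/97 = 1+93/97 = 1.96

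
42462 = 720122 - 677660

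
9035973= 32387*279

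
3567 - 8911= - 5344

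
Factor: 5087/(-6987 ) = -3^( -1)*17^(-1 )*137^ ( - 1 )  *5087^1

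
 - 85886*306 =-26281116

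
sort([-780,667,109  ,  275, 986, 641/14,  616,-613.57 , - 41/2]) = [ -780, - 613.57, -41/2, 641/14,109, 275,616,667, 986]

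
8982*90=808380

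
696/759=232/253 = 0.92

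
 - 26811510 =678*( - 39545 )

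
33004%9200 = 5404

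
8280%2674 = 258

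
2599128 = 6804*382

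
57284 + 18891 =76175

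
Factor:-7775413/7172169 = -3^( - 1)*1217^1*6389^1*2390723^ (-1)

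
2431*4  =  9724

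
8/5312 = 1/664= 0.00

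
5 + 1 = 6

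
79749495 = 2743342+77006153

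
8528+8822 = 17350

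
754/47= 16+2/47 = 16.04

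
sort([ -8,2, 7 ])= [  -  8,2,  7 ] 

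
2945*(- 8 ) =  - 23560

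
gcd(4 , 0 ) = 4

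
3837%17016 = 3837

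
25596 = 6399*4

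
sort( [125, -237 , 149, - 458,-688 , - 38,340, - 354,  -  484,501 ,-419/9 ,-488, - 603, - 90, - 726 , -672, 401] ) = [ -726,-688, - 672, - 603 , - 488 , -484, - 458,-354 ,-237, - 90, - 419/9  , - 38, 125, 149,340, 401,501]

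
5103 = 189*27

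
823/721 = 823/721 = 1.14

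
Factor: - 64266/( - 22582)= 3^1*7^( - 1 )*1613^ ( - 1)*10711^1= 32133/11291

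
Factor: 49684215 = 3^1 * 5^1*7^1*83^1*5701^1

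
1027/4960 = 1027/4960 = 0.21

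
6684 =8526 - 1842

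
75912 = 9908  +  66004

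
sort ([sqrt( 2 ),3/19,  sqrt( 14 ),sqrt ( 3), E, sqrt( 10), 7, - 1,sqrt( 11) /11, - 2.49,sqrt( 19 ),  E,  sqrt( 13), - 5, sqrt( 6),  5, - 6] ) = [ - 6,-5 , - 2.49, - 1,3/19,sqrt(11)/11,sqrt ( 2), sqrt ( 3), sqrt(6),E,  E, sqrt( 10 ),sqrt( 13 ),sqrt(14), sqrt( 19),  5, 7]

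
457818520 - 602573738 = -144755218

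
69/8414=69/8414 = 0.01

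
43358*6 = 260148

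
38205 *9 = 343845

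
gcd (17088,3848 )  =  8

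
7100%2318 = 146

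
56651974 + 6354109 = 63006083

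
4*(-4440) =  - 17760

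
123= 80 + 43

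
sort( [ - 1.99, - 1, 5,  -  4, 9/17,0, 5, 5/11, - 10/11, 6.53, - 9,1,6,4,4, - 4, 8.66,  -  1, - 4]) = [ - 9,-4,-4, - 4, - 1.99, - 1, - 1, - 10/11, 0, 5/11, 9/17, 1 , 4, 4,  5, 5,6, 6.53, 8.66]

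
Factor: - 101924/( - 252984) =2^ ( - 1 )*3^ ( - 1)*127^ ( - 1)*307^1 =307/762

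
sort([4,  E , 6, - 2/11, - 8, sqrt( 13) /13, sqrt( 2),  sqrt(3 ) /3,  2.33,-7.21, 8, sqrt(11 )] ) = [-8,-7.21, - 2/11 , sqrt( 13)/13, sqrt( 3)/3, sqrt (2) , 2.33, E, sqrt ( 11 ),4, 6,8 ]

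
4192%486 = 304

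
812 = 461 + 351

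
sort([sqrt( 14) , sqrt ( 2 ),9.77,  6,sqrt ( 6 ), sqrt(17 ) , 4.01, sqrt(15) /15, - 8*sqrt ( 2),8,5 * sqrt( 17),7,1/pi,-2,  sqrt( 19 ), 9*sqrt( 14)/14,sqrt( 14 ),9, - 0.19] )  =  [ - 8*sqrt( 2), -2, - 0.19,  sqrt(15 ) /15,1/pi, sqrt( 2 ), 9*sqrt ( 14)/14,  sqrt(6 ),sqrt(14 ),sqrt( 14),4.01,sqrt( 17),sqrt(19 ),6, 7, 8,9,  9.77,5 *sqrt( 17)] 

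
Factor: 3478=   2^1*37^1  *47^1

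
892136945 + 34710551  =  926847496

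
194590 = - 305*( - 638)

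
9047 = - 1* ( - 9047) 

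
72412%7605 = 3967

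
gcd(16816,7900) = 4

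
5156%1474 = 734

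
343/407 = 343/407=0.84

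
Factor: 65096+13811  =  19^1 * 4153^1 = 78907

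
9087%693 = 78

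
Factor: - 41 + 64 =23 = 23^1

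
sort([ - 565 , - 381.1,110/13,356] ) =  [ - 565, - 381.1,110/13,356]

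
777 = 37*21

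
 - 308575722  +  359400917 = 50825195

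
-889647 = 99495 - 989142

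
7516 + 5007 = 12523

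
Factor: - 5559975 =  - 3^3* 5^2*8237^1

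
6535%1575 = 235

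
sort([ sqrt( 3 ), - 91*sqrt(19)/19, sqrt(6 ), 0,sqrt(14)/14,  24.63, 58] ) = [ - 91*sqrt( 19)/19, 0, sqrt (14)/14,sqrt (3), sqrt( 6 ), 24.63, 58] 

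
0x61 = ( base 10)97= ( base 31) 34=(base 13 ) 76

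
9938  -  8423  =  1515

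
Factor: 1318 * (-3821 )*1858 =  - 9357032924= - 2^2*659^1*929^1*3821^1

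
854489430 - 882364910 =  - 27875480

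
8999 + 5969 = 14968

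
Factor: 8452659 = 3^1*29^1*97157^1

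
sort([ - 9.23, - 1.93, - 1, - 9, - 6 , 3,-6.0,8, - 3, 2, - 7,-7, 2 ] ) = [ - 9.23, - 9 , - 7, - 7, - 6, - 6.0 , - 3, - 1.93 , - 1, 2, 2 , 3, 8]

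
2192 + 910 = 3102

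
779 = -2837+3616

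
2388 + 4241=6629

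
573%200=173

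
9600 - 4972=4628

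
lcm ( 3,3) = 3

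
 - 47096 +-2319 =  - 49415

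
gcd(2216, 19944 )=2216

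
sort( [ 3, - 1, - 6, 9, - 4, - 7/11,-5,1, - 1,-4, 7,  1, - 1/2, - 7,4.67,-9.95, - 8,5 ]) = [ - 9.95, - 8, - 7, - 6, - 5,  -  4, - 4,-1, - 1, - 7/11, - 1/2, 1,1,3,4.67,5,7, 9 ] 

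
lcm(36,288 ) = 288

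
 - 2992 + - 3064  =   - 6056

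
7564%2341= 541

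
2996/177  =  16 + 164/177 = 16.93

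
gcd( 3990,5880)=210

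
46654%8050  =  6404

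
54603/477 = 114 + 25/53 = 114.47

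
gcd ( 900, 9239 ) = 1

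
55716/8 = 13929/2 = 6964.50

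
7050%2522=2006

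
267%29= 6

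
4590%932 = 862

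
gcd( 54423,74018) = 1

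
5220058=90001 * 58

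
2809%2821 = 2809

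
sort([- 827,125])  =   [-827,125 ] 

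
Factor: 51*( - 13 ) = -663 = - 3^1*13^1*17^1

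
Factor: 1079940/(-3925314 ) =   -  179990/654219 = -2^1*3^(-2)*5^1*41^1*157^(-1)*439^1 * 463^(-1)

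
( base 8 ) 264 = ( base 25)75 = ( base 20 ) 90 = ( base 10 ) 180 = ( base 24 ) 7c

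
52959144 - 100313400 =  - 47354256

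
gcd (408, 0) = 408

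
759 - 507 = 252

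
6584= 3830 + 2754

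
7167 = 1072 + 6095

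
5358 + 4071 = 9429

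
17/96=17/96  =  0.18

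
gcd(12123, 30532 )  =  449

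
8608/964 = 8+ 224/241= 8.93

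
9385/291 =32 +73/291= 32.25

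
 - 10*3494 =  - 34940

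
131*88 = 11528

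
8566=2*4283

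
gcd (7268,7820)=92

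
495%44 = 11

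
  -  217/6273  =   - 217/6273= - 0.03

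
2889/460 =2889/460=6.28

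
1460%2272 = 1460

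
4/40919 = 4/40919 = 0.00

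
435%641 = 435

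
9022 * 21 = 189462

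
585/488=1+97/488 = 1.20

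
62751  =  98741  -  35990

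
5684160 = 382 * 14880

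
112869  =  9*12541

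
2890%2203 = 687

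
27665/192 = 144 + 17/192 = 144.09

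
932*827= 770764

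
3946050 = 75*52614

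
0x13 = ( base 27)j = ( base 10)19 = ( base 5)34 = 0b10011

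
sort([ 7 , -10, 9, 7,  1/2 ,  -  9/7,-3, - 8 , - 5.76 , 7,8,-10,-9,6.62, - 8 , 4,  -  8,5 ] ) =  [ - 10, - 10, - 9,-8, - 8,-8,-5.76, - 3 , - 9/7, 1/2, 4 , 5,6.62,7,7,7,8, 9] 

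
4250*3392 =14416000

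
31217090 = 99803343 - 68586253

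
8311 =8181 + 130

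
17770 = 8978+8792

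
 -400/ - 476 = 100/119 = 0.84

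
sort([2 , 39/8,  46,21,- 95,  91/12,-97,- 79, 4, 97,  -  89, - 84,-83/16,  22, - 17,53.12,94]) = [ - 97 , - 95, - 89,  -  84,  -  79,- 17 , - 83/16,2,4, 39/8,91/12,21,22,46, 53.12, 94,97]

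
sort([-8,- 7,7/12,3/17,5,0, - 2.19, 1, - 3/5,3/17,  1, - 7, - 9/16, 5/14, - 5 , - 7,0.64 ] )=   [ - 8, - 7, - 7, - 7, - 5, -2.19, - 3/5, - 9/16,0, 3/17, 3/17 , 5/14,7/12,0.64, 1,1, 5]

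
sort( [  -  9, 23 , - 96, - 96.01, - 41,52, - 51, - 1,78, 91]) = [ - 96.01, - 96,- 51 , - 41 ,- 9, - 1,23,52 , 78, 91]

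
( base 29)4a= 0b1111110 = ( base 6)330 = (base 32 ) 3U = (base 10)126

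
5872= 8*734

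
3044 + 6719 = 9763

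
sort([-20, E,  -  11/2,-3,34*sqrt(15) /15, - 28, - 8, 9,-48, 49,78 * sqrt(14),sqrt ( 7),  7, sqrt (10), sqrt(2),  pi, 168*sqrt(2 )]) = [ - 48, - 28, - 20,-8, -11/2,-3,sqrt(2), sqrt(7), E, pi, sqrt(10),7, 34*sqrt(15 ) /15,  9, 49, 168*sqrt( 2), 78*sqrt( 14 ) ]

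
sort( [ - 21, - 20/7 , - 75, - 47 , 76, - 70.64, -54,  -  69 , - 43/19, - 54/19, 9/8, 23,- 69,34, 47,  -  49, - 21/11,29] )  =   [ - 75, - 70.64, - 69, - 69, - 54, - 49,- 47,-21, - 20/7, - 54/19,-43/19, - 21/11,9/8,23,29,34 , 47 , 76 ] 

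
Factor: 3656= 2^3*457^1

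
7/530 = 7/530 = 0.01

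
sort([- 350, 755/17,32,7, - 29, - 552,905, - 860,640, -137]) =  [ - 860, - 552, - 350, - 137, - 29,  7,32,  755/17, 640,905]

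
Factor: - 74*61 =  - 4514 = - 2^1*37^1*61^1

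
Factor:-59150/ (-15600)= 2^( - 3)* 3^( - 1)*7^1*13^1 = 91/24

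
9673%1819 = 578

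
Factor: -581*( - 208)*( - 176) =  - 2^8*7^1*11^1*13^1 * 83^1 = - 21269248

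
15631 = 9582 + 6049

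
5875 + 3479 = 9354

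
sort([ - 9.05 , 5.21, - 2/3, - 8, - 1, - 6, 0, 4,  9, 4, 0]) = [ - 9.05,-8, -6, - 1,-2/3,  0, 0, 4,4, 5.21, 9] 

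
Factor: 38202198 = 2^1* 3^1*19^1*335107^1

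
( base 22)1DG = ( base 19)237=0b1100010010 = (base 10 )786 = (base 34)N4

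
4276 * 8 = 34208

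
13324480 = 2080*6406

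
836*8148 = 6811728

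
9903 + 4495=14398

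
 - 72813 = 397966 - 470779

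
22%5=2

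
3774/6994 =1887/3497 = 0.54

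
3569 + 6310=9879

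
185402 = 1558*119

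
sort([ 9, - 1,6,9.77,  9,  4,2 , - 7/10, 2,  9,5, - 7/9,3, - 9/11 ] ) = [- 1, - 9/11,-7/9, - 7/10, 2,2,3,4,5,  6,9 , 9,9, 9.77]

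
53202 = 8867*6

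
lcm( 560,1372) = 27440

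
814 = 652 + 162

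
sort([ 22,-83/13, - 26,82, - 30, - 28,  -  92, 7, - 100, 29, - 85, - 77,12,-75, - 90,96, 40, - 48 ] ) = [ - 100,- 92, - 90, - 85, - 77, - 75, - 48,- 30, - 28, - 26, - 83/13, 7,12,22, 29,  40,82, 96] 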